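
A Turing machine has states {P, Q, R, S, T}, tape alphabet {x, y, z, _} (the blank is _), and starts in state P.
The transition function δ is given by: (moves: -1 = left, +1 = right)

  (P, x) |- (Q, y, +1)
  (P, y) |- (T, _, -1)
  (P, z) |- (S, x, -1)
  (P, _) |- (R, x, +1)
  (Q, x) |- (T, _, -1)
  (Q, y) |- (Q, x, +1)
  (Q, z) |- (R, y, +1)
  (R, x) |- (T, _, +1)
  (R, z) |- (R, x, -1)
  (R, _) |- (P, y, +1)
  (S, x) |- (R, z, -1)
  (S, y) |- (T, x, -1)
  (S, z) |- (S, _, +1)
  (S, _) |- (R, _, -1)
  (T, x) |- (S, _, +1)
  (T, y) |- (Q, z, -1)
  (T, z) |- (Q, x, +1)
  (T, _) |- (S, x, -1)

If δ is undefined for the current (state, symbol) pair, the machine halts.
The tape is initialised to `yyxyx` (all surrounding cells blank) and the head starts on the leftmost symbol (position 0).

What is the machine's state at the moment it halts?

P | ___[y]yxyx   read y → write _, move -1, go to T
T | __[_]_yxyx   read _ → write x, move -1, go to S
S | _[_]x_yxyx   read _ → write _, move -1, go to R
R | [_]_x_yxyx   read _ → write y, move +1, go to P
P | y[_]x_yxyx   read _ → write x, move +1, go to R
R | yx[x]_yxyx   read x → write _, move +1, go to T
T | yx_[_]yxyx   read _ → write x, move -1, go to S
S | yx[_]xyxyx   read _ → write _, move -1, go to R
R | y[x]_xyxyx   read x → write _, move +1, go to T
T | y_[_]xyxyx   read _ → write x, move -1, go to S
S | y[_]xxyxyx   read _ → write _, move -1, go to R
R | [y]_xxyxyx
No transition is defined for (R, y); M halts in state R.

R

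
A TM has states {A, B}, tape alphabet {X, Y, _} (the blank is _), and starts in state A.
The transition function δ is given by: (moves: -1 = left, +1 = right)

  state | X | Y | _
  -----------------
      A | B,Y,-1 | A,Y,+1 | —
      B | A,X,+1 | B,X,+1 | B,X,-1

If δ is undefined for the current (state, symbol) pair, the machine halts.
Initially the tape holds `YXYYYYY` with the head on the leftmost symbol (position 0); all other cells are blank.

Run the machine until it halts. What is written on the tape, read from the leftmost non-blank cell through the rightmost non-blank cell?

A | [Y]XYYYYY__   read Y → write Y, move +1, go to A
A | Y[X]YYYYY__   read X → write Y, move -1, go to B
B | [Y]YYYYYY__   read Y → write X, move +1, go to B
B | X[Y]YYYYY__   read Y → write X, move +1, go to B
B | XX[Y]YYYY__   read Y → write X, move +1, go to B
B | XXX[Y]YYY__   read Y → write X, move +1, go to B
B | XXXX[Y]YY__   read Y → write X, move +1, go to B
B | XXXXX[Y]Y__   read Y → write X, move +1, go to B
B | XXXXXX[Y]__   read Y → write X, move +1, go to B
B | XXXXXXX[_]_   read _ → write X, move -1, go to B
B | XXXXXX[X]X_   read X → write X, move +1, go to A
A | XXXXXXX[X]_   read X → write Y, move -1, go to B
B | XXXXXX[X]Y_   read X → write X, move +1, go to A
A | XXXXXXX[Y]_   read Y → write Y, move +1, go to A
A | XXXXXXXY[_]
The non-blank tape span at halt is XXXXXXXY.

XXXXXXXY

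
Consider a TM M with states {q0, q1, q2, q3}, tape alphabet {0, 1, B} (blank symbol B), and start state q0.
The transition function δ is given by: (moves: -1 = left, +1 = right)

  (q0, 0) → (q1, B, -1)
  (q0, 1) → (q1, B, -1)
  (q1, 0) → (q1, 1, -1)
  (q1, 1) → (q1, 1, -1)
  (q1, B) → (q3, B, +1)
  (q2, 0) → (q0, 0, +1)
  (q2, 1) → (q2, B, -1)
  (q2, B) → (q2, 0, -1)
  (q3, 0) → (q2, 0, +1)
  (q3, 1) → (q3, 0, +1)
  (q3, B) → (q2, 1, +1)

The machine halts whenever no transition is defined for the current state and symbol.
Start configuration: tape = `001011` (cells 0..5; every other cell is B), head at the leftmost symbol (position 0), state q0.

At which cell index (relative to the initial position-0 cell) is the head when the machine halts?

state=q0 head=0 tape=B[0]01011   (q0,0)→(q1,B,-1)
state=q1 head=-1 tape=[B]B01011   (q1,B)→(q3,B,+1)
state=q3 head=0 tape=B[B]01011   (q3,B)→(q2,1,+1)
state=q2 head=1 tape=B1[0]1011   (q2,0)→(q0,0,+1)
state=q0 head=2 tape=B10[1]011   (q0,1)→(q1,B,-1)
state=q1 head=1 tape=B1[0]B011   (q1,0)→(q1,1,-1)
state=q1 head=0 tape=B[1]1B011   (q1,1)→(q1,1,-1)
state=q1 head=-1 tape=[B]11B011   (q1,B)→(q3,B,+1)
state=q3 head=0 tape=B[1]1B011   (q3,1)→(q3,0,+1)
state=q3 head=1 tape=B0[1]B011   (q3,1)→(q3,0,+1)
state=q3 head=2 tape=B00[B]011   (q3,B)→(q2,1,+1)
state=q2 head=3 tape=B001[0]11   (q2,0)→(q0,0,+1)
state=q0 head=4 tape=B0010[1]1   (q0,1)→(q1,B,-1)
state=q1 head=3 tape=B001[0]B1   (q1,0)→(q1,1,-1)
state=q1 head=2 tape=B00[1]1B1   (q1,1)→(q1,1,-1)
state=q1 head=1 tape=B0[0]11B1   (q1,0)→(q1,1,-1)
state=q1 head=0 tape=B[0]111B1   (q1,0)→(q1,1,-1)
state=q1 head=-1 tape=[B]1111B1   (q1,B)→(q3,B,+1)
state=q3 head=0 tape=B[1]111B1   (q3,1)→(q3,0,+1)
state=q3 head=1 tape=B0[1]11B1   (q3,1)→(q3,0,+1)
state=q3 head=2 tape=B00[1]1B1   (q3,1)→(q3,0,+1)
state=q3 head=3 tape=B000[1]B1   (q3,1)→(q3,0,+1)
state=q3 head=4 tape=B0000[B]1   (q3,B)→(q2,1,+1)
state=q2 head=5 tape=B00001[1]   (q2,1)→(q2,B,-1)
state=q2 head=4 tape=B0000[1]B   (q2,1)→(q2,B,-1)
state=q2 head=3 tape=B000[0]BB   (q2,0)→(q0,0,+1)
state=q0 head=4 tape=B0000[B]B
At halt the head is at cell 4.

4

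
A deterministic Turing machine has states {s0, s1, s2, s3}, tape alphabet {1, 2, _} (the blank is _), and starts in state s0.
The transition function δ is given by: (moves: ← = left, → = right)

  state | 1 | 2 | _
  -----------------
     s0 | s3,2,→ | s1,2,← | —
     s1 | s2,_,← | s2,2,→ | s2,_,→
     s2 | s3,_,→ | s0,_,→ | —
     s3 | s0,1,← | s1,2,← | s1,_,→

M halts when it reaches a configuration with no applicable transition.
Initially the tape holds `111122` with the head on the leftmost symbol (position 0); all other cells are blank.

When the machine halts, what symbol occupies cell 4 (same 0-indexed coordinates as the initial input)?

state=s0 head=0 tape=_[1]11122_   (s0,1)→(s3,2,→)
state=s3 head=1 tape=_2[1]1122_   (s3,1)→(s0,1,←)
state=s0 head=0 tape=_[2]11122_   (s0,2)→(s1,2,←)
state=s1 head=-1 tape=[_]211122_   (s1,_)→(s2,_,→)
state=s2 head=0 tape=_[2]11122_   (s2,2)→(s0,_,→)
state=s0 head=1 tape=__[1]1122_   (s0,1)→(s3,2,→)
state=s3 head=2 tape=__2[1]122_   (s3,1)→(s0,1,←)
state=s0 head=1 tape=__[2]1122_   (s0,2)→(s1,2,←)
state=s1 head=0 tape=_[_]21122_   (s1,_)→(s2,_,→)
state=s2 head=1 tape=__[2]1122_   (s2,2)→(s0,_,→)
state=s0 head=2 tape=___[1]122_   (s0,1)→(s3,2,→)
state=s3 head=3 tape=___2[1]22_   (s3,1)→(s0,1,←)
state=s0 head=2 tape=___[2]122_   (s0,2)→(s1,2,←)
state=s1 head=1 tape=__[_]2122_   (s1,_)→(s2,_,→)
state=s2 head=2 tape=___[2]122_   (s2,2)→(s0,_,→)
state=s0 head=3 tape=____[1]22_   (s0,1)→(s3,2,→)
state=s3 head=4 tape=____2[2]2_   (s3,2)→(s1,2,←)
state=s1 head=3 tape=____[2]22_   (s1,2)→(s2,2,→)
state=s2 head=4 tape=____2[2]2_   (s2,2)→(s0,_,→)
state=s0 head=5 tape=____2_[2]_   (s0,2)→(s1,2,←)
state=s1 head=4 tape=____2[_]2_   (s1,_)→(s2,_,→)
state=s2 head=5 tape=____2_[2]_   (s2,2)→(s0,_,→)
state=s0 head=6 tape=____2__[_]
Cell 4 holds _ when M halts.

_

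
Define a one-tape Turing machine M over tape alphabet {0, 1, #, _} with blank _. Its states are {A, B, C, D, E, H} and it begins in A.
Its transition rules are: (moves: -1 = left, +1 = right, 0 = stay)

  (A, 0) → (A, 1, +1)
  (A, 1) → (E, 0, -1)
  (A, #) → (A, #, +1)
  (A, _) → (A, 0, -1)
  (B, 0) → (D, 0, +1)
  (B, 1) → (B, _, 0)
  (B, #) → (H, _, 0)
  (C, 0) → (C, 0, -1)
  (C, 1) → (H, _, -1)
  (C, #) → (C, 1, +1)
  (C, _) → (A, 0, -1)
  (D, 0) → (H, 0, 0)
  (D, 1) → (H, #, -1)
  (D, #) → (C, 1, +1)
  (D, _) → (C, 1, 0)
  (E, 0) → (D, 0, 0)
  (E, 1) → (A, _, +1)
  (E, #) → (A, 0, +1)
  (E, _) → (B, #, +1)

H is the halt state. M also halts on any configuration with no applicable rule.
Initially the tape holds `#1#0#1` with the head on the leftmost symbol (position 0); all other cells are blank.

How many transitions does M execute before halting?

A | [#]1#0#1_   read # → write #, move +1, go to A
A | #[1]#0#1_   read 1 → write 0, move -1, go to E
E | [#]0#0#1_   read # → write 0, move +1, go to A
A | 0[0]#0#1_   read 0 → write 1, move +1, go to A
A | 01[#]0#1_   read # → write #, move +1, go to A
A | 01#[0]#1_   read 0 → write 1, move +1, go to A
A | 01#1[#]1_   read # → write #, move +1, go to A
A | 01#1#[1]_   read 1 → write 0, move -1, go to E
E | 01#1[#]0_   read # → write 0, move +1, go to A
A | 01#10[0]_   read 0 → write 1, move +1, go to A
A | 01#101[_]   read _ → write 0, move -1, go to A
A | 01#10[1]0   read 1 → write 0, move -1, go to E
E | 01#1[0]00   read 0 → write 0, move 0, go to D
D | 01#1[0]00   read 0 → write 0, move 0, go to H
H | 01#1[0]00
M halts after 14 transitions.

14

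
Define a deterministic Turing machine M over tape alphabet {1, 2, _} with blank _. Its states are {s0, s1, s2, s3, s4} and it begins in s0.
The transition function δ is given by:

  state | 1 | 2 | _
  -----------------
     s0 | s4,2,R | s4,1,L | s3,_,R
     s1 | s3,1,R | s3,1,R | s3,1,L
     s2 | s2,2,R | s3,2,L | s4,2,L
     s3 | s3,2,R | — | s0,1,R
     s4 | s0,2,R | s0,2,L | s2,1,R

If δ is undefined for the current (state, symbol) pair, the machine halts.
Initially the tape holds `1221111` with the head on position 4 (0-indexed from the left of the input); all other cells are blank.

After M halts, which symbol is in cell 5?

2

s0 | _1221[1]11__   read 1 → write 2, move R, go to s4
s4 | _12212[1]1__   read 1 → write 2, move R, go to s0
s0 | _122122[1]__   read 1 → write 2, move R, go to s4
s4 | _1221222[_]_   read _ → write 1, move R, go to s2
s2 | _12212221[_]   read _ → write 2, move L, go to s4
s4 | _1221222[1]2   read 1 → write 2, move R, go to s0
s0 | _12212222[2]   read 2 → write 1, move L, go to s4
s4 | _1221222[2]1   read 2 → write 2, move L, go to s0
s0 | _122122[2]21   read 2 → write 1, move L, go to s4
s4 | _12212[2]121   read 2 → write 2, move L, go to s0
s0 | _1221[2]2121   read 2 → write 1, move L, go to s4
s4 | _122[1]12121   read 1 → write 2, move R, go to s0
s0 | _1222[1]2121   read 1 → write 2, move R, go to s4
s4 | _12222[2]121   read 2 → write 2, move L, go to s0
s0 | _1222[2]2121   read 2 → write 1, move L, go to s4
s4 | _122[2]12121   read 2 → write 2, move L, go to s0
s0 | _12[2]212121   read 2 → write 1, move L, go to s4
s4 | _1[2]1212121   read 2 → write 2, move L, go to s0
s0 | _[1]21212121   read 1 → write 2, move R, go to s4
s4 | _2[2]1212121   read 2 → write 2, move L, go to s0
s0 | _[2]21212121   read 2 → write 1, move L, go to s4
s4 | [_]121212121   read _ → write 1, move R, go to s2
s2 | 1[1]21212121   read 1 → write 2, move R, go to s2
s2 | 12[2]1212121   read 2 → write 2, move L, go to s3
s3 | 1[2]21212121
Cell 5 holds 2 when M halts.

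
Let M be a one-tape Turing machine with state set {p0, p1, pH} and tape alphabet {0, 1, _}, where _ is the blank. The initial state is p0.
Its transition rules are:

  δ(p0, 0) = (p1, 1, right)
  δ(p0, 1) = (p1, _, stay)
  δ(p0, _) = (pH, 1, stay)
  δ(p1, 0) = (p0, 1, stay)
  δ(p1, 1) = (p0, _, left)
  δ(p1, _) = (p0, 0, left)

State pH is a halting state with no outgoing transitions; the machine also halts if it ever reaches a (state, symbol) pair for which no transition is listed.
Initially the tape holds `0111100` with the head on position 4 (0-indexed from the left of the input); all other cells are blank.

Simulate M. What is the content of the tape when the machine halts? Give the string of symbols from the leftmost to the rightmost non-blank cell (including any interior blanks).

10000000

state=p0 head=4 tape=_0111[1]00   (p0,1)→(p1,_,stay)
state=p1 head=4 tape=_0111[_]00   (p1,_)→(p0,0,left)
state=p0 head=3 tape=_011[1]000   (p0,1)→(p1,_,stay)
state=p1 head=3 tape=_011[_]000   (p1,_)→(p0,0,left)
state=p0 head=2 tape=_01[1]0000   (p0,1)→(p1,_,stay)
state=p1 head=2 tape=_01[_]0000   (p1,_)→(p0,0,left)
state=p0 head=1 tape=_0[1]00000   (p0,1)→(p1,_,stay)
state=p1 head=1 tape=_0[_]00000   (p1,_)→(p0,0,left)
state=p0 head=0 tape=_[0]000000   (p0,0)→(p1,1,right)
state=p1 head=1 tape=_1[0]00000   (p1,0)→(p0,1,stay)
state=p0 head=1 tape=_1[1]00000   (p0,1)→(p1,_,stay)
state=p1 head=1 tape=_1[_]00000   (p1,_)→(p0,0,left)
state=p0 head=0 tape=_[1]000000   (p0,1)→(p1,_,stay)
state=p1 head=0 tape=_[_]000000   (p1,_)→(p0,0,left)
state=p0 head=-1 tape=[_]0000000   (p0,_)→(pH,1,stay)
state=pH head=-1 tape=[1]0000000
The non-blank tape span at halt is 10000000.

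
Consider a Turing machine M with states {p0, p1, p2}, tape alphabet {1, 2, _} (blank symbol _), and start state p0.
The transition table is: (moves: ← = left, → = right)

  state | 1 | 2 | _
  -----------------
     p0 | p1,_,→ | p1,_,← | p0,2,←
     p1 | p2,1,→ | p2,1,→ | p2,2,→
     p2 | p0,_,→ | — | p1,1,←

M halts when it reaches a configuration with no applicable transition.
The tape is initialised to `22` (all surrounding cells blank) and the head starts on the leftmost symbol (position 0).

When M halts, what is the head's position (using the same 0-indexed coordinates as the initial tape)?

p0 | _[2]2_   read 2 → write _, move ←, go to p1
p1 | [_]_2_   read _ → write 2, move →, go to p2
p2 | 2[_]2_   read _ → write 1, move ←, go to p1
p1 | [2]12_   read 2 → write 1, move →, go to p2
p2 | 1[1]2_   read 1 → write _, move →, go to p0
p0 | 1_[2]_   read 2 → write _, move ←, go to p1
p1 | 1[_]__   read _ → write 2, move →, go to p2
p2 | 12[_]_   read _ → write 1, move ←, go to p1
p1 | 1[2]1_   read 2 → write 1, move →, go to p2
p2 | 11[1]_   read 1 → write _, move →, go to p0
p0 | 11_[_]   read _ → write 2, move ←, go to p0
p0 | 11[_]2   read _ → write 2, move ←, go to p0
p0 | 1[1]22   read 1 → write _, move →, go to p1
p1 | 1_[2]2   read 2 → write 1, move →, go to p2
p2 | 1_1[2]
At halt the head is at cell 2.

2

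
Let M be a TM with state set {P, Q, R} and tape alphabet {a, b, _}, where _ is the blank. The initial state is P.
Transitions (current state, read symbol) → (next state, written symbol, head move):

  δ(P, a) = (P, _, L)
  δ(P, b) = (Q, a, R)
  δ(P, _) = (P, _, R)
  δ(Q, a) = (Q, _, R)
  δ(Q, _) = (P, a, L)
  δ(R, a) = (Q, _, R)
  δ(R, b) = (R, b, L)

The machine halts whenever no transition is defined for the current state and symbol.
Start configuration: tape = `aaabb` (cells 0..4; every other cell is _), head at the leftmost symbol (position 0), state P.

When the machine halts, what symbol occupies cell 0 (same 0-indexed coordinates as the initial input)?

state=P head=0 tape=_[a]aabb   (P,a)→(P,_,L)
state=P head=-1 tape=[_]_aabb   (P,_)→(P,_,R)
state=P head=0 tape=_[_]aabb   (P,_)→(P,_,R)
state=P head=1 tape=__[a]abb   (P,a)→(P,_,L)
state=P head=0 tape=_[_]_abb   (P,_)→(P,_,R)
state=P head=1 tape=__[_]abb   (P,_)→(P,_,R)
state=P head=2 tape=___[a]bb   (P,a)→(P,_,L)
state=P head=1 tape=__[_]_bb   (P,_)→(P,_,R)
state=P head=2 tape=___[_]bb   (P,_)→(P,_,R)
state=P head=3 tape=____[b]b   (P,b)→(Q,a,R)
state=Q head=4 tape=____a[b]
Cell 0 holds _ when M halts.

_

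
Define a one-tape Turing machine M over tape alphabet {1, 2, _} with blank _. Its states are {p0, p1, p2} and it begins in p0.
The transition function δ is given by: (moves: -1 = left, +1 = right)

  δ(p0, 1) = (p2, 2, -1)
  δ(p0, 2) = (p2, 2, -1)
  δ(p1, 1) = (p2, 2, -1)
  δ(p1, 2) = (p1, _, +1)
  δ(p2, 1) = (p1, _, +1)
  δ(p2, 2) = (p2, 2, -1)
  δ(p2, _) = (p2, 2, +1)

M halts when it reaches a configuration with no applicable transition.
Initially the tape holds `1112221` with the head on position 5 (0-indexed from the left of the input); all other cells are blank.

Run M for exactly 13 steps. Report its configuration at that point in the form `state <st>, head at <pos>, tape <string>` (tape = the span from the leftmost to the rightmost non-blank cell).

p0 | 11122[2]1   read 2 → write 2, move -1, go to p2
p2 | 1112[2]21   read 2 → write 2, move -1, go to p2
p2 | 111[2]221   read 2 → write 2, move -1, go to p2
p2 | 11[1]2221   read 1 → write _, move +1, go to p1
p1 | 11_[2]221   read 2 → write _, move +1, go to p1
p1 | 11__[2]21   read 2 → write _, move +1, go to p1
p1 | 11___[2]1   read 2 → write _, move +1, go to p1
p1 | 11____[1]   read 1 → write 2, move -1, go to p2
p2 | 11___[_]2   read _ → write 2, move +1, go to p2
p2 | 11___2[2]   read 2 → write 2, move -1, go to p2
p2 | 11___[2]2   read 2 → write 2, move -1, go to p2
p2 | 11__[_]22   read _ → write 2, move +1, go to p2
p2 | 11__2[2]2   read 2 → write 2, move -1, go to p2
p2 | 11__[2]22
After 13 steps: state p2, head at 4, tape 11__222.

state p2, head at 4, tape 11__222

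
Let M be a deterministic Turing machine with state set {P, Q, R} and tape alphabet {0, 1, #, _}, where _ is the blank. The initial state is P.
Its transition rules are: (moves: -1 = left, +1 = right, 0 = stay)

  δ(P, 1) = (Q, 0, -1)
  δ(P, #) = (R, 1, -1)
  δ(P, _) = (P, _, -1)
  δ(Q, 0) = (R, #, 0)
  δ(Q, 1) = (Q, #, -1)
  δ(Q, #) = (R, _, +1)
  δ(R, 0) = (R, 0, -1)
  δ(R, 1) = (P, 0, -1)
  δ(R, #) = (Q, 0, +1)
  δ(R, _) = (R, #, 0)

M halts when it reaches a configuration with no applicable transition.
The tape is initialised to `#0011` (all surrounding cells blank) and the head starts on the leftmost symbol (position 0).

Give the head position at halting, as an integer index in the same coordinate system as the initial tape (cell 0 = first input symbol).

P | _[#]0011   read # → write 1, move -1, go to R
R | [_]10011   read _ → write #, move 0, go to R
R | [#]10011   read # → write 0, move +1, go to Q
Q | 0[1]0011   read 1 → write #, move -1, go to Q
Q | [0]#0011   read 0 → write #, move 0, go to R
R | [#]#0011   read # → write 0, move +1, go to Q
Q | 0[#]0011   read # → write _, move +1, go to R
R | 0_[0]011   read 0 → write 0, move -1, go to R
R | 0[_]0011   read _ → write #, move 0, go to R
R | 0[#]0011   read # → write 0, move +1, go to Q
Q | 00[0]011   read 0 → write #, move 0, go to R
R | 00[#]011   read # → write 0, move +1, go to Q
Q | 000[0]11   read 0 → write #, move 0, go to R
R | 000[#]11   read # → write 0, move +1, go to Q
Q | 0000[1]1   read 1 → write #, move -1, go to Q
Q | 000[0]#1   read 0 → write #, move 0, go to R
R | 000[#]#1   read # → write 0, move +1, go to Q
Q | 0000[#]1   read # → write _, move +1, go to R
R | 0000_[1]   read 1 → write 0, move -1, go to P
P | 0000[_]0   read _ → write _, move -1, go to P
P | 000[0]_0
At halt the head is at cell 2.

2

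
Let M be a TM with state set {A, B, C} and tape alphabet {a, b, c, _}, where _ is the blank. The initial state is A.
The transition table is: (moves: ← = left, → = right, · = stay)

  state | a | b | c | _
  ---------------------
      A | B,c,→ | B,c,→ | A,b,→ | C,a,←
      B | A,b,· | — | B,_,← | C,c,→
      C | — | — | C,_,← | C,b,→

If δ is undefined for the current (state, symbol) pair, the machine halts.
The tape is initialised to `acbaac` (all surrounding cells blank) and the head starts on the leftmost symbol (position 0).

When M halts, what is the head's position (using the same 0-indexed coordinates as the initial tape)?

2

A | _[a]cbaac   read a → write c, move →, go to B
B | _c[c]baac   read c → write _, move ←, go to B
B | _[c]_baac   read c → write _, move ←, go to B
B | [_]__baac   read _ → write c, move →, go to C
C | c[_]_baac   read _ → write b, move →, go to C
C | cb[_]baac   read _ → write b, move →, go to C
C | cbb[b]aac
At halt the head is at cell 2.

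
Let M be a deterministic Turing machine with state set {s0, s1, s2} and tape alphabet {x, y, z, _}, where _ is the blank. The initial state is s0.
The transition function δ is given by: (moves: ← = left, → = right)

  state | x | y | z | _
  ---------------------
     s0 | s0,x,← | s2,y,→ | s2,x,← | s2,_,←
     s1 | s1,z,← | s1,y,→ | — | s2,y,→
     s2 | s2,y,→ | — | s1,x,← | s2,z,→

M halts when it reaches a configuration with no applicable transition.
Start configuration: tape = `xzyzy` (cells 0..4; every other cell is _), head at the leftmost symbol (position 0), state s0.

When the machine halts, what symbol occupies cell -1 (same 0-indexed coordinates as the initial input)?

z

s0 | __[x]zyzy   read x → write x, move ←, go to s0
s0 | _[_]xzyzy   read _ → write _, move ←, go to s2
s2 | [_]_xzyzy   read _ → write z, move →, go to s2
s2 | z[_]xzyzy   read _ → write z, move →, go to s2
s2 | zz[x]zyzy   read x → write y, move →, go to s2
s2 | zzy[z]yzy   read z → write x, move ←, go to s1
s1 | zz[y]xyzy   read y → write y, move →, go to s1
s1 | zzy[x]yzy   read x → write z, move ←, go to s1
s1 | zz[y]zyzy   read y → write y, move →, go to s1
s1 | zzy[z]yzy
Cell -1 holds z when M halts.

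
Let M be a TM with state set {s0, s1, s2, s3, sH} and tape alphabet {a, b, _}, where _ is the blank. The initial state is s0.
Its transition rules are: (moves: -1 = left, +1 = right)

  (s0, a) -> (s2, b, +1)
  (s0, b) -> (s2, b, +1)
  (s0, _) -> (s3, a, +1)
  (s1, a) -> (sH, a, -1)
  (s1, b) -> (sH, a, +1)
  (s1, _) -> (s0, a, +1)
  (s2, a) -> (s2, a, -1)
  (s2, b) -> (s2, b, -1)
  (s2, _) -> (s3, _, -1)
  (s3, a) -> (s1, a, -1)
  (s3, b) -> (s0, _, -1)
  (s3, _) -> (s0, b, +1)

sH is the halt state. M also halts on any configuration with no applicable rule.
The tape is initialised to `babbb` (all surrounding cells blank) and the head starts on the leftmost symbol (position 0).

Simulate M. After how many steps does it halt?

s0 | _____[b]abbb   read b → write b, move +1, go to s2
s2 | _____b[a]bbb   read a → write a, move -1, go to s2
s2 | _____[b]abbb   read b → write b, move -1, go to s2
s2 | ____[_]babbb   read _ → write _, move -1, go to s3
s3 | ___[_]_babbb   read _ → write b, move +1, go to s0
s0 | ___b[_]babbb   read _ → write a, move +1, go to s3
s3 | ___ba[b]abbb   read b → write _, move -1, go to s0
s0 | ___b[a]_abbb   read a → write b, move +1, go to s2
s2 | ___bb[_]abbb   read _ → write _, move -1, go to s3
s3 | ___b[b]_abbb   read b → write _, move -1, go to s0
s0 | ___[b]__abbb   read b → write b, move +1, go to s2
s2 | ___b[_]_abbb   read _ → write _, move -1, go to s3
s3 | ___[b]__abbb   read b → write _, move -1, go to s0
s0 | __[_]___abbb   read _ → write a, move +1, go to s3
s3 | __a[_]__abbb   read _ → write b, move +1, go to s0
s0 | __ab[_]_abbb   read _ → write a, move +1, go to s3
s3 | __aba[_]abbb   read _ → write b, move +1, go to s0
s0 | __abab[a]bbb   read a → write b, move +1, go to s2
s2 | __ababb[b]bb   read b → write b, move -1, go to s2
s2 | __abab[b]bbb   read b → write b, move -1, go to s2
s2 | __aba[b]bbbb   read b → write b, move -1, go to s2
s2 | __ab[a]bbbbb   read a → write a, move -1, go to s2
s2 | __a[b]abbbbb   read b → write b, move -1, go to s2
s2 | __[a]babbbbb   read a → write a, move -1, go to s2
s2 | _[_]ababbbbb   read _ → write _, move -1, go to s3
s3 | [_]_ababbbbb   read _ → write b, move +1, go to s0
s0 | b[_]ababbbbb   read _ → write a, move +1, go to s3
s3 | ba[a]babbbbb   read a → write a, move -1, go to s1
s1 | b[a]ababbbbb   read a → write a, move -1, go to sH
sH | [b]aababbbbb
M halts after 29 transitions.

29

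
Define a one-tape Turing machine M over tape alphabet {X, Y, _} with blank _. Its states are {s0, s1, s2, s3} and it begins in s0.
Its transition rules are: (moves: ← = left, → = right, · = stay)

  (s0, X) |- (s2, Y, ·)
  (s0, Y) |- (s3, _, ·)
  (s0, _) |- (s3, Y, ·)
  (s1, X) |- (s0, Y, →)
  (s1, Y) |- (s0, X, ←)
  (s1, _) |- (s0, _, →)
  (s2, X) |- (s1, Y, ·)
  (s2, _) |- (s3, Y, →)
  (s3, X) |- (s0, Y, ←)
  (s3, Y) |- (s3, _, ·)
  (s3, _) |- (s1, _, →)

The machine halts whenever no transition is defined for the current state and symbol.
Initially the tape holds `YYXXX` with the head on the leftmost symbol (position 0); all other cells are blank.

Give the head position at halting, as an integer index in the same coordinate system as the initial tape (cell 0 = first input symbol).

s0 | [Y]YXXX   read Y → write _, move ·, go to s3
s3 | [_]YXXX   read _ → write _, move →, go to s1
s1 | _[Y]XXX   read Y → write X, move ←, go to s0
s0 | [_]XXXX   read _ → write Y, move ·, go to s3
s3 | [Y]XXXX   read Y → write _, move ·, go to s3
s3 | [_]XXXX   read _ → write _, move →, go to s1
s1 | _[X]XXX   read X → write Y, move →, go to s0
s0 | _Y[X]XX   read X → write Y, move ·, go to s2
s2 | _Y[Y]XX
At halt the head is at cell 2.

2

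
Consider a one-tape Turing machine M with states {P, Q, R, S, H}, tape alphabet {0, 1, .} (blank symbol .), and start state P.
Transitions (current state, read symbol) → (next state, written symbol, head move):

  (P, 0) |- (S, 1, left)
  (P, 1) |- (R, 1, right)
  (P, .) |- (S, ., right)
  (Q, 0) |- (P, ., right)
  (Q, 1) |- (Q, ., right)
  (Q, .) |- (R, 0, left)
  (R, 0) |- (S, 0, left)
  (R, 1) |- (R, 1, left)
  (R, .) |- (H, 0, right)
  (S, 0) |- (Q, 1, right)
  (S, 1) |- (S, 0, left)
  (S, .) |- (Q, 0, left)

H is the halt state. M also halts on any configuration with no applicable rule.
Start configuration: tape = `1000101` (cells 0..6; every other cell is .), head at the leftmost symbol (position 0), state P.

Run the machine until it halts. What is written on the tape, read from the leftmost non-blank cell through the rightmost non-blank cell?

state=P head=0 tape=...[1]000101   (P,1)→(R,1,right)
state=R head=1 tape=...1[0]00101   (R,0)→(S,0,left)
state=S head=0 tape=...[1]000101   (S,1)→(S,0,left)
state=S head=-1 tape=..[.]0000101   (S,.)→(Q,0,left)
state=Q head=-2 tape=.[.]00000101   (Q,.)→(R,0,left)
state=R head=-3 tape=[.]000000101   (R,.)→(H,0,right)
state=H head=-2 tape=0[0]00000101
The non-blank tape span at halt is 0000000101.

0000000101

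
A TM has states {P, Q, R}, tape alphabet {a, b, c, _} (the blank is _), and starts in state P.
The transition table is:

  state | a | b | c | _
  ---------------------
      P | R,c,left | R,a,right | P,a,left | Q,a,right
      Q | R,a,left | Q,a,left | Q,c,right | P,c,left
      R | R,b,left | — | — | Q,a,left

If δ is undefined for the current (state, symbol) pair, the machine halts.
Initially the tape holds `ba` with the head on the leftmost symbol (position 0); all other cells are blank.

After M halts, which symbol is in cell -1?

a

P | ___[b]a   read b → write a, move right, go to R
R | ___a[a]   read a → write b, move left, go to R
R | ___[a]b   read a → write b, move left, go to R
R | __[_]bb   read _ → write a, move left, go to Q
Q | _[_]abb   read _ → write c, move left, go to P
P | [_]cabb   read _ → write a, move right, go to Q
Q | a[c]abb   read c → write c, move right, go to Q
Q | ac[a]bb   read a → write a, move left, go to R
R | a[c]abb
Cell -1 holds a when M halts.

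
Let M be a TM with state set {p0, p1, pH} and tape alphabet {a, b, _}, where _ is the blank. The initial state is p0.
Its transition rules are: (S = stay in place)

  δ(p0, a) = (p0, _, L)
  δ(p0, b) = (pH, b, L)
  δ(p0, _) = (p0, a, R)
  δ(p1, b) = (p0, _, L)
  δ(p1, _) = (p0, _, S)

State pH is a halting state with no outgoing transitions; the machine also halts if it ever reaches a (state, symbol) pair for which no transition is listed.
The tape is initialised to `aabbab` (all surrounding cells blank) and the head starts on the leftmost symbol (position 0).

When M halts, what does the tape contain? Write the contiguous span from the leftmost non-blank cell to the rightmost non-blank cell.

p0 | __[a]abbab   read a → write _, move L, go to p0
p0 | _[_]_abbab   read _ → write a, move R, go to p0
p0 | _a[_]abbab   read _ → write a, move R, go to p0
p0 | _aa[a]bbab   read a → write _, move L, go to p0
p0 | _a[a]_bbab   read a → write _, move L, go to p0
p0 | _[a]__bbab   read a → write _, move L, go to p0
p0 | [_]___bbab   read _ → write a, move R, go to p0
p0 | a[_]__bbab   read _ → write a, move R, go to p0
p0 | aa[_]_bbab   read _ → write a, move R, go to p0
p0 | aaa[_]bbab   read _ → write a, move R, go to p0
p0 | aaaa[b]bab   read b → write b, move L, go to pH
pH | aaa[a]bbab
The non-blank tape span at halt is aaaabbab.

aaaabbab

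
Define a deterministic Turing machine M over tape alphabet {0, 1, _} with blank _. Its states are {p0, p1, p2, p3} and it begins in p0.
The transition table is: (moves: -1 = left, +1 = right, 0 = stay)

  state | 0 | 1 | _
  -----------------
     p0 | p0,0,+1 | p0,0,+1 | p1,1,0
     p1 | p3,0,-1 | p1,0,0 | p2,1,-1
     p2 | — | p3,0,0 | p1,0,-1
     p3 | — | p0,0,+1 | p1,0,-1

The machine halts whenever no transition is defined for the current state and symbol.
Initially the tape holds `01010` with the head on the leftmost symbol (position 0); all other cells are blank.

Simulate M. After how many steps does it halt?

p0 | [0]1010_   read 0 → write 0, move +1, go to p0
p0 | 0[1]010_   read 1 → write 0, move +1, go to p0
p0 | 00[0]10_   read 0 → write 0, move +1, go to p0
p0 | 000[1]0_   read 1 → write 0, move +1, go to p0
p0 | 0000[0]_   read 0 → write 0, move +1, go to p0
p0 | 00000[_]   read _ → write 1, move 0, go to p1
p1 | 00000[1]   read 1 → write 0, move 0, go to p1
p1 | 00000[0]   read 0 → write 0, move -1, go to p3
p3 | 0000[0]0
M halts after 8 transitions.

8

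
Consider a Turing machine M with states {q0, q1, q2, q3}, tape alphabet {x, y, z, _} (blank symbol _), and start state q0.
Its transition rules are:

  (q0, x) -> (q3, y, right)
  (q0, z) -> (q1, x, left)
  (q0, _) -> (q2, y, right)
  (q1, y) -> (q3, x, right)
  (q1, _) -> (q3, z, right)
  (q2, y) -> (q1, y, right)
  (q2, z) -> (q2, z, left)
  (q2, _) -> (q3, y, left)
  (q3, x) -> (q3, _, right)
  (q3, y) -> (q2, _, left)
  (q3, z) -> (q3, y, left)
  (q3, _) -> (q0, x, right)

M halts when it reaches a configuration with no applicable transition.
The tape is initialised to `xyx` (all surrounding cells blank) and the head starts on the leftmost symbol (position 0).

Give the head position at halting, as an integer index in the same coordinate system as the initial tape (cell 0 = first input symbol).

q0 | [x]yx___   read x → write y, move right, go to q3
q3 | y[y]x___   read y → write _, move left, go to q2
q2 | [y]_x___   read y → write y, move right, go to q1
q1 | y[_]x___   read _ → write z, move right, go to q3
q3 | yz[x]___   read x → write _, move right, go to q3
q3 | yz_[_]__   read _ → write x, move right, go to q0
q0 | yz_x[_]_   read _ → write y, move right, go to q2
q2 | yz_xy[_]   read _ → write y, move left, go to q3
q3 | yz_x[y]y   read y → write _, move left, go to q2
q2 | yz_[x]_y
At halt the head is at cell 3.

3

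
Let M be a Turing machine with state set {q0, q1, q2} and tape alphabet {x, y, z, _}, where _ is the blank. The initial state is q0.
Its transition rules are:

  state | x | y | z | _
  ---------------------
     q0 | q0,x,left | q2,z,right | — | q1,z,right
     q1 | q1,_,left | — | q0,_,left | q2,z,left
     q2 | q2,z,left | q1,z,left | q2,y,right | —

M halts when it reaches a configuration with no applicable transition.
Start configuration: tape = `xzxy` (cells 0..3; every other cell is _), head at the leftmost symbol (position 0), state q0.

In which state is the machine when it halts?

q0 | __[x]zxy   read x → write x, move left, go to q0
q0 | _[_]xzxy   read _ → write z, move right, go to q1
q1 | _z[x]zxy   read x → write _, move left, go to q1
q1 | _[z]_zxy   read z → write _, move left, go to q0
q0 | [_]__zxy   read _ → write z, move right, go to q1
q1 | z[_]_zxy   read _ → write z, move left, go to q2
q2 | [z]z_zxy   read z → write y, move right, go to q2
q2 | y[z]_zxy   read z → write y, move right, go to q2
q2 | yy[_]zxy
No transition is defined for (q2, _); M halts in state q2.

q2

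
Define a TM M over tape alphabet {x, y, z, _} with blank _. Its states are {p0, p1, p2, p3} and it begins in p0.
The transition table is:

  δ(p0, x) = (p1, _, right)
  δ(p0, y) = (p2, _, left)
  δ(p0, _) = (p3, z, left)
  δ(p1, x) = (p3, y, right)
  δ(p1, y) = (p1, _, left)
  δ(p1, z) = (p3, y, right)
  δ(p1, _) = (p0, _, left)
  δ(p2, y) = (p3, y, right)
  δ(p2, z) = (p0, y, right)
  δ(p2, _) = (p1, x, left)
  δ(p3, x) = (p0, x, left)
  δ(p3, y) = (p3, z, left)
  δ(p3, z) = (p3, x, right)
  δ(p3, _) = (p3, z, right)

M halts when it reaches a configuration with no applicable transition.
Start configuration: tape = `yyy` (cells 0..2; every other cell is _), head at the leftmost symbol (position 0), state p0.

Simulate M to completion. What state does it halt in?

state=p0 head=0 tape=____[y]yy   (p0,y)→(p2,_,left)
state=p2 head=-1 tape=___[_]_yy   (p2,_)→(p1,x,left)
state=p1 head=-2 tape=__[_]x_yy   (p1,_)→(p0,_,left)
state=p0 head=-3 tape=_[_]_x_yy   (p0,_)→(p3,z,left)
state=p3 head=-4 tape=[_]z_x_yy   (p3,_)→(p3,z,right)
state=p3 head=-3 tape=z[z]_x_yy   (p3,z)→(p3,x,right)
state=p3 head=-2 tape=zx[_]x_yy   (p3,_)→(p3,z,right)
state=p3 head=-1 tape=zxz[x]_yy   (p3,x)→(p0,x,left)
state=p0 head=-2 tape=zx[z]x_yy
No transition is defined for (p0, z); M halts in state p0.

p0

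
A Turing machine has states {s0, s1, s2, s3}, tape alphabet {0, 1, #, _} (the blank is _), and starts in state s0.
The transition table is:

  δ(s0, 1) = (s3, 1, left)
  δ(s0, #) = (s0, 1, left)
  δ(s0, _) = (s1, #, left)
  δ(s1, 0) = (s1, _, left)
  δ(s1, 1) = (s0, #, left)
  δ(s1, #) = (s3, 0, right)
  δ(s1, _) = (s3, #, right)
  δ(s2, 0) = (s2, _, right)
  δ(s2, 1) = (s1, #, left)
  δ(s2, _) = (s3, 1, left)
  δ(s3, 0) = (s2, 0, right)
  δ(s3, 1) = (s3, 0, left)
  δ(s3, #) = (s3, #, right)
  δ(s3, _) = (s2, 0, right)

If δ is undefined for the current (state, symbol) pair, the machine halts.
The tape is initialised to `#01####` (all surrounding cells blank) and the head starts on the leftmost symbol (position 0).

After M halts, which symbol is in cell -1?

#

state=s0 head=0 tape=__[#]01####__   (s0,#)→(s0,1,left)
state=s0 head=-1 tape=_[_]101####__   (s0,_)→(s1,#,left)
state=s1 head=-2 tape=[_]#101####__   (s1,_)→(s3,#,right)
state=s3 head=-1 tape=#[#]101####__   (s3,#)→(s3,#,right)
state=s3 head=0 tape=##[1]01####__   (s3,1)→(s3,0,left)
state=s3 head=-1 tape=#[#]001####__   (s3,#)→(s3,#,right)
state=s3 head=0 tape=##[0]01####__   (s3,0)→(s2,0,right)
state=s2 head=1 tape=##0[0]1####__   (s2,0)→(s2,_,right)
state=s2 head=2 tape=##0_[1]####__   (s2,1)→(s1,#,left)
state=s1 head=1 tape=##0[_]#####__   (s1,_)→(s3,#,right)
state=s3 head=2 tape=##0#[#]####__   (s3,#)→(s3,#,right)
state=s3 head=3 tape=##0##[#]###__   (s3,#)→(s3,#,right)
state=s3 head=4 tape=##0###[#]##__   (s3,#)→(s3,#,right)
state=s3 head=5 tape=##0####[#]#__   (s3,#)→(s3,#,right)
state=s3 head=6 tape=##0#####[#]__   (s3,#)→(s3,#,right)
state=s3 head=7 tape=##0######[_]_   (s3,_)→(s2,0,right)
state=s2 head=8 tape=##0######0[_]   (s2,_)→(s3,1,left)
state=s3 head=7 tape=##0######[0]1   (s3,0)→(s2,0,right)
state=s2 head=8 tape=##0######0[1]   (s2,1)→(s1,#,left)
state=s1 head=7 tape=##0######[0]#   (s1,0)→(s1,_,left)
state=s1 head=6 tape=##0#####[#]_#   (s1,#)→(s3,0,right)
state=s3 head=7 tape=##0#####0[_]#   (s3,_)→(s2,0,right)
state=s2 head=8 tape=##0#####00[#]
Cell -1 holds # when M halts.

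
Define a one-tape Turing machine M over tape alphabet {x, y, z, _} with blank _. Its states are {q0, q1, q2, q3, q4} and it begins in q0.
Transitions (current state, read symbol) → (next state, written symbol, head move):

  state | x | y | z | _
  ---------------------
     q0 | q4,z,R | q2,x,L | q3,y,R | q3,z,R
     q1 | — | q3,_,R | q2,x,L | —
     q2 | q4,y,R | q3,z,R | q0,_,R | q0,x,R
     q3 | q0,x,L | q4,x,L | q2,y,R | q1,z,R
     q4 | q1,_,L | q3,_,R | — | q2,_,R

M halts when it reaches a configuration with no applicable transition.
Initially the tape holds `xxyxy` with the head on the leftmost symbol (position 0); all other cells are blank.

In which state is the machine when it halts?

q1

state=q0 head=0 tape=_[x]xyxy   (q0,x)→(q4,z,R)
state=q4 head=1 tape=_z[x]yxy   (q4,x)→(q1,_,L)
state=q1 head=0 tape=_[z]_yxy   (q1,z)→(q2,x,L)
state=q2 head=-1 tape=[_]x_yxy   (q2,_)→(q0,x,R)
state=q0 head=0 tape=x[x]_yxy   (q0,x)→(q4,z,R)
state=q4 head=1 tape=xz[_]yxy   (q4,_)→(q2,_,R)
state=q2 head=2 tape=xz_[y]xy   (q2,y)→(q3,z,R)
state=q3 head=3 tape=xz_z[x]y   (q3,x)→(q0,x,L)
state=q0 head=2 tape=xz_[z]xy   (q0,z)→(q3,y,R)
state=q3 head=3 tape=xz_y[x]y   (q3,x)→(q0,x,L)
state=q0 head=2 tape=xz_[y]xy   (q0,y)→(q2,x,L)
state=q2 head=1 tape=xz[_]xxy   (q2,_)→(q0,x,R)
state=q0 head=2 tape=xzx[x]xy   (q0,x)→(q4,z,R)
state=q4 head=3 tape=xzxz[x]y   (q4,x)→(q1,_,L)
state=q1 head=2 tape=xzx[z]_y   (q1,z)→(q2,x,L)
state=q2 head=1 tape=xz[x]x_y   (q2,x)→(q4,y,R)
state=q4 head=2 tape=xzy[x]_y   (q4,x)→(q1,_,L)
state=q1 head=1 tape=xz[y]__y   (q1,y)→(q3,_,R)
state=q3 head=2 tape=xz_[_]_y   (q3,_)→(q1,z,R)
state=q1 head=3 tape=xz_z[_]y
No transition is defined for (q1, _); M halts in state q1.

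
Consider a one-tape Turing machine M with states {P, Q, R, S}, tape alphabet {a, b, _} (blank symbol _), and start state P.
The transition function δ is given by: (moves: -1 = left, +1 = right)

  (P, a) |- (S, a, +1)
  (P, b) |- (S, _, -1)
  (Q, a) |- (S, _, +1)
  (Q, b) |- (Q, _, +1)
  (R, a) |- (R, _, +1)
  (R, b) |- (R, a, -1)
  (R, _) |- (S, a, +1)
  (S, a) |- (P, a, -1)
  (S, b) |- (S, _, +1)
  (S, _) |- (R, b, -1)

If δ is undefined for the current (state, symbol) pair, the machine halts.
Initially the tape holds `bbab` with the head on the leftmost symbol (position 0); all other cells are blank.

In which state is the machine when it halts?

P

P | __[b]bab   read b → write _, move -1, go to S
S | _[_]_bab   read _ → write b, move -1, go to R
R | [_]b_bab   read _ → write a, move +1, go to S
S | a[b]_bab   read b → write _, move +1, go to S
S | a_[_]bab   read _ → write b, move -1, go to R
R | a[_]bbab   read _ → write a, move +1, go to S
S | aa[b]bab   read b → write _, move +1, go to S
S | aa_[b]ab   read b → write _, move +1, go to S
S | aa__[a]b   read a → write a, move -1, go to P
P | aa_[_]ab
No transition is defined for (P, _); M halts in state P.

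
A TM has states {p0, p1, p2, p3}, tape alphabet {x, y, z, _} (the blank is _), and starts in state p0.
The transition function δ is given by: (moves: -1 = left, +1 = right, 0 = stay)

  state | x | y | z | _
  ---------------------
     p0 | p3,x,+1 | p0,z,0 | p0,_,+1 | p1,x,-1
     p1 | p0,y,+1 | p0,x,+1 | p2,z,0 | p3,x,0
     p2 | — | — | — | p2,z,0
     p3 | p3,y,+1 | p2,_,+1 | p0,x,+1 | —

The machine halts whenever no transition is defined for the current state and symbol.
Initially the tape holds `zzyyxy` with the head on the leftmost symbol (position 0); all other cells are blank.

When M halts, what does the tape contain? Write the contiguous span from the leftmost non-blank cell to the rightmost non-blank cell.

x_z

p0 | [z]zyyxy_   read z → write _, move +1, go to p0
p0 | _[z]yyxy_   read z → write _, move +1, go to p0
p0 | __[y]yxy_   read y → write z, move 0, go to p0
p0 | __[z]yxy_   read z → write _, move +1, go to p0
p0 | ___[y]xy_   read y → write z, move 0, go to p0
p0 | ___[z]xy_   read z → write _, move +1, go to p0
p0 | ____[x]y_   read x → write x, move +1, go to p3
p3 | ____x[y]_   read y → write _, move +1, go to p2
p2 | ____x_[_]   read _ → write z, move 0, go to p2
p2 | ____x_[z]
The non-blank tape span at halt is x_z.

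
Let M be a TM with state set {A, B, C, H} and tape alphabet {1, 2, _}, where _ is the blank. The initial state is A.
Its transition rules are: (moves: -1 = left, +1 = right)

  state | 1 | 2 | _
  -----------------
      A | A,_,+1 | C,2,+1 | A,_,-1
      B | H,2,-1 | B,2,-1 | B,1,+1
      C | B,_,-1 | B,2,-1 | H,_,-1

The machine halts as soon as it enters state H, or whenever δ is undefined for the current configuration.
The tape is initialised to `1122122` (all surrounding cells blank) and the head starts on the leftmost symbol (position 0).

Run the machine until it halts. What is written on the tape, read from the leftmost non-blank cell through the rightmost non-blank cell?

state=A head=0 tape=[1]122122   (A,1)→(A,_,+1)
state=A head=1 tape=_[1]22122   (A,1)→(A,_,+1)
state=A head=2 tape=__[2]2122   (A,2)→(C,2,+1)
state=C head=3 tape=__2[2]122   (C,2)→(B,2,-1)
state=B head=2 tape=__[2]2122   (B,2)→(B,2,-1)
state=B head=1 tape=_[_]22122   (B,_)→(B,1,+1)
state=B head=2 tape=_1[2]2122   (B,2)→(B,2,-1)
state=B head=1 tape=_[1]22122   (B,1)→(H,2,-1)
state=H head=0 tape=[_]222122
The non-blank tape span at halt is 222122.

222122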